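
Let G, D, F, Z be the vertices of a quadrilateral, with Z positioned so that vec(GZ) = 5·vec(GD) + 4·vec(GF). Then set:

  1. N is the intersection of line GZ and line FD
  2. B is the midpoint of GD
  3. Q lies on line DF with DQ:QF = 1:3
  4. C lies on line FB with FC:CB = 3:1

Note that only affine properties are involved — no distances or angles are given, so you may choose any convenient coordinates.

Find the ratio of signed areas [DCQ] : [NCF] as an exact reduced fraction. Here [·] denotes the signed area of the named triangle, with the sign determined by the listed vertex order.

Work in coordinates with G = (0, 0), D = (1, 0), F = (0, 1), Z = (5, 4).
1. N is the intersection of line GZ and line FD ⇒ N = (5/9, 4/9)
2. B is the midpoint of GD ⇒ B = (1/2, 0)
3. Q lies on line DF with DQ:QF = 1:3 ⇒ Q = (3/4, 1/4)
4. C lies on line FB with FC:CB = 3:1 ⇒ C = (3/8, 1/4)
2·[DCQ] = -3/32, 2·[NCF] = -5/24
[DCQ]:[NCF] = -3/32:-5/24 = 9/20

[DCQ]:[NCF] = 9/20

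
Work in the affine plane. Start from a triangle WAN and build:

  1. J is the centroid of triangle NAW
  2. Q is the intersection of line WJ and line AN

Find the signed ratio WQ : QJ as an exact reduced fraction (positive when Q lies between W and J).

WQ:QJ = -3

Set W = (0, 0), A = (1, 0), N = (0, 1); any affine frame gives the same invariant.
1. J is the centroid of triangle NAW ⇒ J = (1/3, 1/3)
2. Q is the intersection of line WJ and line AN ⇒ Q = (1/2, 1/2)
Q = W + t·(J−W) with t = 3/2, so WQ:QJ = t:(1−t) = 3/2:-1/2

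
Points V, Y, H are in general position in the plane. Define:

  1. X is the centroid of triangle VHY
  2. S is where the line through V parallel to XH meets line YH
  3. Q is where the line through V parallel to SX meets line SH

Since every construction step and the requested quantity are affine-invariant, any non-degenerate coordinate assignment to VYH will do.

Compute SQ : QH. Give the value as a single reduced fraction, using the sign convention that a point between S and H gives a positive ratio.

Choose coordinates V = (0, 0), Y = (1, 0), H = (0, 1).
1. X is the centroid of triangle VHY ⇒ X = (1/3, 1/3)
2. S is where the line through V parallel to XH meets line YH ⇒ S = (-1, 2)
3. Q is where the line through V parallel to SX meets line SH ⇒ Q = (-4, 5)
Q = S + t·(H−S) with t = -3, so SQ:QH = t:(1−t) = -3:4

SQ:QH = -3/4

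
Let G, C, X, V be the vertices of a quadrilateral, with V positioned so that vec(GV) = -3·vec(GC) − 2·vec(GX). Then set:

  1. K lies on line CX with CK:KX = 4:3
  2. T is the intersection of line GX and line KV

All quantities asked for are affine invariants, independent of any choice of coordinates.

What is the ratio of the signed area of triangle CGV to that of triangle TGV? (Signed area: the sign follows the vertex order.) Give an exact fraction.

Work in coordinates with G = (0, 0), C = (1, 0), X = (0, 1), V = (-3, -2).
1. K lies on line CX with CK:KX = 4:3 ⇒ K = (3/7, 4/7)
2. T is the intersection of line GX and line KV ⇒ T = (0, 1/4)
2·[CGV] = 2, 2·[TGV] = -3/4
[CGV]:[TGV] = 2:-3/4 = -8/3

[CGV]:[TGV] = -8/3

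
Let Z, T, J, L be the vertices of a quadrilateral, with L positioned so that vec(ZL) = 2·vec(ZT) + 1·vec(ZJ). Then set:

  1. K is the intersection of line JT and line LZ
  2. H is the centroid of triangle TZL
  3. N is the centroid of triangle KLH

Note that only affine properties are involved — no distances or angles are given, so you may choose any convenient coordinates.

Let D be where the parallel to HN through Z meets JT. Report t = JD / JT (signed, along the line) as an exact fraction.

t = 1/2

Work in coordinates with Z = (0, 0), T = (1, 0), J = (0, 1), L = (2, 1).
1. K is the intersection of line JT and line LZ ⇒ K = (2/3, 1/3)
2. H is the centroid of triangle TZL ⇒ H = (1, 1/3)
3. N is the centroid of triangle KLH ⇒ N = (11/9, 5/9)
through Z parallel to HN: direction (2/9, 2/9); meets JT at D = (1/2, 1/2)
D = J + t·(T−J) with t = 1/2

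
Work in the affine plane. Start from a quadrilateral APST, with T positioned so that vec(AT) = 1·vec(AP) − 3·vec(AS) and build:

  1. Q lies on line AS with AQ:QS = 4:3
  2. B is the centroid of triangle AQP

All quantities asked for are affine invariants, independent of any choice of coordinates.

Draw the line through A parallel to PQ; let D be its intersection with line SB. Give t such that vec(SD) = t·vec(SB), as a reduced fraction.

Set A = (0, 0), P = (1, 0), S = (0, 1), T = (1, -3); any affine frame gives the same invariant.
1. Q lies on line AS with AQ:QS = 4:3 ⇒ Q = (0, 4/7)
2. B is the centroid of triangle AQP ⇒ B = (1/3, 4/21)
through A parallel to PQ: direction (-1, 4/7); meets SB at D = (7/13, -4/13)
D = S + t·(B−S) with t = 21/13

t = 21/13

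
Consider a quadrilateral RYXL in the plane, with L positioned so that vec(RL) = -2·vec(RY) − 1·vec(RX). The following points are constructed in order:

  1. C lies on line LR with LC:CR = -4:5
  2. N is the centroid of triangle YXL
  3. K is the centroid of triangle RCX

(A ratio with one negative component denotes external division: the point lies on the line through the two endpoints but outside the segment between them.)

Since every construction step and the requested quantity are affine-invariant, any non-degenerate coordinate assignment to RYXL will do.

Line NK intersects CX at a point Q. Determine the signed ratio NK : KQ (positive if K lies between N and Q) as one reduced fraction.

Choose coordinates R = (0, 0), Y = (1, 0), X = (0, 1), L = (-2, -1).
1. C lies on line LR with LC:CR = -4:5 ⇒ C = (-10, -5)
2. N is the centroid of triangle YXL ⇒ N = (-1/3, 0)
3. K is the centroid of triangle RCX ⇒ K = (-10/3, -4/3)
line NK meets CX at Q = (-115/21, -16/7)
K = N + t·(Q−N) with t = 7/12, so NK:KQ = 7/12:5/12

NK:KQ = 7/5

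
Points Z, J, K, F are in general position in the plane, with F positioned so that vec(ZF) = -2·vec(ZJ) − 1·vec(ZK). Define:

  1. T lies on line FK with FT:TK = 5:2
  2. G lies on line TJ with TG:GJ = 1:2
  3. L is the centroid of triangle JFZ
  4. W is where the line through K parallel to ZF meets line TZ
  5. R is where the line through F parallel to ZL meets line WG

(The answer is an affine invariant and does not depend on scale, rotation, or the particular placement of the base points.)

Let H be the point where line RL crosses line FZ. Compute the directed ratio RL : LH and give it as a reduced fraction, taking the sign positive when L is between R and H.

Work in coordinates with Z = (0, 0), J = (1, 0), K = (0, 1), F = (-2, -1).
1. T lies on line FK with FT:TK = 5:2 ⇒ T = (-4/7, 3/7)
2. G lies on line TJ with TG:GJ = 1:2 ⇒ G = (-1/21, 2/7)
3. L is the centroid of triangle JFZ ⇒ L = (-1/3, -1/3)
4. W is where the line through K parallel to ZF meets line TZ ⇒ W = (-4/5, 3/5)
5. R is where the line through F parallel to ZL meets line WG ⇒ R = (-29/56, 27/56)
line RL meets FZ at H = (-112/305, -56/305)
L = R + t·(H−R) with t = 305/249, so RL:LH = 305/249:-56/249

RL:LH = -305/56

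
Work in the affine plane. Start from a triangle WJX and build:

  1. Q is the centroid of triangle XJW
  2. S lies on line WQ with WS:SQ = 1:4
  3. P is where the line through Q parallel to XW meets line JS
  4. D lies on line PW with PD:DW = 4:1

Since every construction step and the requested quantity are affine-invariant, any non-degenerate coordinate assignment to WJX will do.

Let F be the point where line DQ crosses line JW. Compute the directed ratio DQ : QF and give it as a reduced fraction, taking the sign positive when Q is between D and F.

Choose coordinates W = (0, 0), J = (1, 0), X = (0, 1).
1. Q is the centroid of triangle XJW ⇒ Q = (1/3, 1/3)
2. S lies on line WQ with WS:SQ = 1:4 ⇒ S = (1/15, 1/15)
3. P is where the line through Q parallel to XW meets line JS ⇒ P = (1/3, 1/21)
4. D lies on line PW with PD:DW = 4:1 ⇒ D = (1/15, 1/105)
line DQ meets JW at F = (1/17, 0)
Q = D + t·(F−D) with t = -34, so DQ:QF = -34:35

DQ:QF = -34/35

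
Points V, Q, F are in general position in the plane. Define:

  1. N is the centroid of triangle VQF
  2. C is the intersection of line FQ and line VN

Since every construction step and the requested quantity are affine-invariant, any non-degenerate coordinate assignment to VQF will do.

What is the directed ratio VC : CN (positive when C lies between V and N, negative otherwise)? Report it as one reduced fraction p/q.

VC:CN = -3

Work in coordinates with V = (0, 0), Q = (1, 0), F = (0, 1).
1. N is the centroid of triangle VQF ⇒ N = (1/3, 1/3)
2. C is the intersection of line FQ and line VN ⇒ C = (1/2, 1/2)
C = V + t·(N−V) with t = 3/2, so VC:CN = t:(1−t) = 3/2:-1/2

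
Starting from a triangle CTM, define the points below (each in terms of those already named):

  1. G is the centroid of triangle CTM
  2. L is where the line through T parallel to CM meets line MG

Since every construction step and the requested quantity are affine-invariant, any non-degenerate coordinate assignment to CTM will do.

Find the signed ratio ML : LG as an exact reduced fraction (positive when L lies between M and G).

ML:LG = -3/2

Choose coordinates C = (0, 0), T = (1, 0), M = (0, 1).
1. G is the centroid of triangle CTM ⇒ G = (1/3, 1/3)
2. L is where the line through T parallel to CM meets line MG ⇒ L = (1, -1)
L = M + t·(G−M) with t = 3, so ML:LG = t:(1−t) = 3:-2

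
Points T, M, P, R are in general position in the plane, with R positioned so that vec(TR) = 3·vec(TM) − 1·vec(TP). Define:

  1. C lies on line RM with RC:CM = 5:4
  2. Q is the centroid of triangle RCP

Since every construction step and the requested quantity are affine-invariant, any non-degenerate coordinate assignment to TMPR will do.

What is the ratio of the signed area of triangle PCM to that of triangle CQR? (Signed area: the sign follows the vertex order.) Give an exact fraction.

[PCM]:[CQR] = 12/5

Set T = (0, 0), M = (1, 0), P = (0, 1), R = (3, -1); any affine frame gives the same invariant.
1. C lies on line RM with RC:CM = 5:4 ⇒ C = (17/9, -4/9)
2. Q is the centroid of triangle RCP ⇒ Q = (44/27, -4/27)
2·[PCM] = -4/9, 2·[CQR] = -5/27
[PCM]:[CQR] = -4/9:-5/27 = 12/5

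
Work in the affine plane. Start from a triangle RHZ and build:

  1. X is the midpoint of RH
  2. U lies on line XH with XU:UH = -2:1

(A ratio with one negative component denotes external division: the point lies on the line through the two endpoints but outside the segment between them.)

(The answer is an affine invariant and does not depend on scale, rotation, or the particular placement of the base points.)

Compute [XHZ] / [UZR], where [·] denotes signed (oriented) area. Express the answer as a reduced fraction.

[XHZ]:[UZR] = 1/3

Set R = (0, 0), H = (1, 0), Z = (0, 1); any affine frame gives the same invariant.
1. X is the midpoint of RH ⇒ X = (1/2, 0)
2. U lies on line XH with XU:UH = -2:1 ⇒ U = (3/2, 0)
2·[XHZ] = 1/2, 2·[UZR] = 3/2
[XHZ]:[UZR] = 1/2:3/2 = 1/3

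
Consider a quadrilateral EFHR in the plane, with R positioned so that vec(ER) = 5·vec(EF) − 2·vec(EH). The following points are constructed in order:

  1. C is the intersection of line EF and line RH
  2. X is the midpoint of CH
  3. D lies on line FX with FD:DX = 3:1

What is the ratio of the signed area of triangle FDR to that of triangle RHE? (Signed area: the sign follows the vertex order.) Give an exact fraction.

Assign E = (0, 0), F = (1, 0), H = (0, 1), R = (5, -2) — the answer is frame-independent, so this choice is without loss of generality.
1. C is the intersection of line EF and line RH ⇒ C = (5/3, 0)
2. X is the midpoint of CH ⇒ X = (5/6, 1/2)
3. D lies on line FX with FD:DX = 3:1 ⇒ D = (7/8, 3/8)
2·[FDR] = -5/4, 2·[RHE] = 5
[FDR]:[RHE] = -5/4:5 = -1/4

[FDR]:[RHE] = -1/4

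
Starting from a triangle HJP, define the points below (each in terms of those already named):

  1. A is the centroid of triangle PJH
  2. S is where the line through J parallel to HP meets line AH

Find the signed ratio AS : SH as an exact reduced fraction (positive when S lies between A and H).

Set H = (0, 0), J = (1, 0), P = (0, 1); any affine frame gives the same invariant.
1. A is the centroid of triangle PJH ⇒ A = (1/3, 1/3)
2. S is where the line through J parallel to HP meets line AH ⇒ S = (1, 1)
S = A + t·(H−A) with t = -2, so AS:SH = t:(1−t) = -2:3

AS:SH = -2/3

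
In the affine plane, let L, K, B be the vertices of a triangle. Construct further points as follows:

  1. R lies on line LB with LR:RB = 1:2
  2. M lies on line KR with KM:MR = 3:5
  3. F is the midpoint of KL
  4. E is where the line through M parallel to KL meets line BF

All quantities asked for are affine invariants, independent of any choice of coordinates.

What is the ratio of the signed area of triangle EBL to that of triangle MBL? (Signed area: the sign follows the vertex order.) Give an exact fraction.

Work in coordinates with L = (0, 0), K = (1, 0), B = (0, 1).
1. R lies on line LB with LR:RB = 1:2 ⇒ R = (0, 1/3)
2. M lies on line KR with KM:MR = 3:5 ⇒ M = (5/8, 1/8)
3. F is the midpoint of KL ⇒ F = (1/2, 0)
4. E is where the line through M parallel to KL meets line BF ⇒ E = (7/16, 1/8)
2·[EBL] = 7/16, 2·[MBL] = 5/8
[EBL]:[MBL] = 7/16:5/8 = 7/10

[EBL]:[MBL] = 7/10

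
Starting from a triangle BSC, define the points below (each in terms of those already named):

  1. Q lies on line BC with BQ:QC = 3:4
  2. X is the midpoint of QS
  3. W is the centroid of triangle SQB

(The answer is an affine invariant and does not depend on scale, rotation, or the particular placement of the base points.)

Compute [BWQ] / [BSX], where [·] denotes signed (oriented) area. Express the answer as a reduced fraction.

[BWQ]:[BSX] = 2/3

Choose coordinates B = (0, 0), S = (1, 0), C = (0, 1).
1. Q lies on line BC with BQ:QC = 3:4 ⇒ Q = (0, 3/7)
2. X is the midpoint of QS ⇒ X = (1/2, 3/14)
3. W is the centroid of triangle SQB ⇒ W = (1/3, 1/7)
2·[BWQ] = 1/7, 2·[BSX] = 3/14
[BWQ]:[BSX] = 1/7:3/14 = 2/3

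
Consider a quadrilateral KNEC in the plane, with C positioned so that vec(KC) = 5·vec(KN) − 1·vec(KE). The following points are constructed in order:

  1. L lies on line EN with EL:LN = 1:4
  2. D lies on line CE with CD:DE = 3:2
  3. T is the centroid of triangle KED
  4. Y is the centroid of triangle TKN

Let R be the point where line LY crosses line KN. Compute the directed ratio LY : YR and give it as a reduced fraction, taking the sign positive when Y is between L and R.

Assign K = (0, 0), N = (1, 0), E = (0, 1), C = (5, -1) — the answer is frame-independent, so this choice is without loss of generality.
1. L lies on line EN with EL:LN = 1:4 ⇒ L = (1/5, 4/5)
2. D lies on line CE with CD:DE = 3:2 ⇒ D = (2, 1/5)
3. T is the centroid of triangle KED ⇒ T = (2/3, 2/5)
4. Y is the centroid of triangle TKN ⇒ Y = (5/9, 2/15)
line LY meets KN at R = (47/75, 0)
Y = L + t·(R−L) with t = 5/6, so LY:YR = 5/6:1/6

LY:YR = 5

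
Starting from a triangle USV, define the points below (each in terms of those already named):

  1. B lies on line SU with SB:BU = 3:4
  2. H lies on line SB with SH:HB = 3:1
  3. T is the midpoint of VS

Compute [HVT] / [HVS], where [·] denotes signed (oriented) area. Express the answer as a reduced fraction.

[HVT]:[HVS] = 1/2

Set U = (0, 0), S = (1, 0), V = (0, 1); any affine frame gives the same invariant.
1. B lies on line SU with SB:BU = 3:4 ⇒ B = (4/7, 0)
2. H lies on line SB with SH:HB = 3:1 ⇒ H = (19/28, 0)
3. T is the midpoint of VS ⇒ T = (1/2, 1/2)
2·[HVT] = -9/56, 2·[HVS] = -9/28
[HVT]:[HVS] = -9/56:-9/28 = 1/2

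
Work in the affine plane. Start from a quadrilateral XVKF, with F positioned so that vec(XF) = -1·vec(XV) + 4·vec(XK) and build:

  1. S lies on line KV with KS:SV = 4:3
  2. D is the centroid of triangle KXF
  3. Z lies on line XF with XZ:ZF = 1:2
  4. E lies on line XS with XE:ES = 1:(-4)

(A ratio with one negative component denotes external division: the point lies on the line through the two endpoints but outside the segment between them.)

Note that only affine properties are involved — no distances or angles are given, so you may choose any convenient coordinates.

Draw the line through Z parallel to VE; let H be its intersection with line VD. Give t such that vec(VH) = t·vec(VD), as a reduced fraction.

t = 112/137

Choose coordinates X = (0, 0), V = (1, 0), K = (0, 1), F = (-1, 4).
1. S lies on line KV with KS:SV = 4:3 ⇒ S = (4/7, 3/7)
2. D is the centroid of triangle KXF ⇒ D = (-1/3, 5/3)
3. Z lies on line XF with XZ:ZF = 1:2 ⇒ Z = (-1/3, 4/3)
4. E lies on line XS with XE:ES = 1:(-4) ⇒ E = (-4/21, -1/7)
through Z parallel to VE: direction (-25/21, -1/7); meets VD at H = (-37/411, 560/411)
H = V + t·(D−V) with t = 112/137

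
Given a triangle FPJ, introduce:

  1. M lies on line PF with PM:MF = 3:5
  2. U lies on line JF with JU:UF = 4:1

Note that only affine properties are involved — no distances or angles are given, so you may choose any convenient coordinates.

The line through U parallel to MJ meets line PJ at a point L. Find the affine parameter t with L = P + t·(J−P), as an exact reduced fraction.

Set F = (0, 0), P = (1, 0), J = (0, 1); any affine frame gives the same invariant.
1. M lies on line PF with PM:MF = 3:5 ⇒ M = (5/8, 0)
2. U lies on line JF with JU:UF = 4:1 ⇒ U = (0, 1/5)
through U parallel to MJ: direction (-5/8, 1); meets PJ at L = (-4/3, 7/3)
L = P + t·(J−P) with t = 7/3

t = 7/3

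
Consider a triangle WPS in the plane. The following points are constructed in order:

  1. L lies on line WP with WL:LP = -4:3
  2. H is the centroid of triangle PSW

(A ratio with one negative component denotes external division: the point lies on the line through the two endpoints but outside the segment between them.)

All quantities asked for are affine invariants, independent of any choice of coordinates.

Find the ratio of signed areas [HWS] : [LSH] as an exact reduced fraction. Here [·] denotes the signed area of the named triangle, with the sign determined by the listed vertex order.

[HWS]:[LSH] = -1/7

Assign W = (0, 0), P = (1, 0), S = (0, 1) — the answer is frame-independent, so this choice is without loss of generality.
1. L lies on line WP with WL:LP = -4:3 ⇒ L = (4, 0)
2. H is the centroid of triangle PSW ⇒ H = (1/3, 1/3)
2·[HWS] = -1/3, 2·[LSH] = 7/3
[HWS]:[LSH] = -1/3:7/3 = -1/7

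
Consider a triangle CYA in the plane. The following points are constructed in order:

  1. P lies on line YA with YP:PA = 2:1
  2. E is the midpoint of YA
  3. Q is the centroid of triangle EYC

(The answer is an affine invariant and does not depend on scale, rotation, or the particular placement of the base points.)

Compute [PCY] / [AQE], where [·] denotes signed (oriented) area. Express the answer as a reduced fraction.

Set C = (0, 0), Y = (1, 0), A = (0, 1); any affine frame gives the same invariant.
1. P lies on line YA with YP:PA = 2:1 ⇒ P = (1/3, 2/3)
2. E is the midpoint of YA ⇒ E = (1/2, 1/2)
3. Q is the centroid of triangle EYC ⇒ Q = (1/2, 1/6)
2·[PCY] = 2/3, 2·[AQE] = 1/6
[PCY]:[AQE] = 2/3:1/6 = 4

[PCY]:[AQE] = 4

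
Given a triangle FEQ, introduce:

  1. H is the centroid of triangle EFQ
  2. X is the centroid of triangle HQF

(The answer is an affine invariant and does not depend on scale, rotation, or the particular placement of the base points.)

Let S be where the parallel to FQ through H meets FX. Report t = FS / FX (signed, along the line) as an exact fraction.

Assign F = (0, 0), E = (1, 0), Q = (0, 1) — the answer is frame-independent, so this choice is without loss of generality.
1. H is the centroid of triangle EFQ ⇒ H = (1/3, 1/3)
2. X is the centroid of triangle HQF ⇒ X = (1/9, 4/9)
through H parallel to FQ: direction (0, 1); meets FX at S = (1/3, 4/3)
S = F + t·(X−F) with t = 3

t = 3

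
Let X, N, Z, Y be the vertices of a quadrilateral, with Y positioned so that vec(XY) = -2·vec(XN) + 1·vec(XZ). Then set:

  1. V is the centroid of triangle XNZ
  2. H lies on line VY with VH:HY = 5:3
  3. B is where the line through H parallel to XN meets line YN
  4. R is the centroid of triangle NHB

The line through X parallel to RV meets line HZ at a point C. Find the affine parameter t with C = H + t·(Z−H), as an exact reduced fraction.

Assign X = (0, 0), N = (1, 0), Z = (0, 1), Y = (-2, 1) — the answer is frame-independent, so this choice is without loss of generality.
1. V is the centroid of triangle XNZ ⇒ V = (1/3, 1/3)
2. H lies on line VY with VH:HY = 5:3 ⇒ H = (-9/8, 3/4)
3. B is where the line through H parallel to XN meets line YN ⇒ B = (-5/4, 3/4)
4. R is the centroid of triangle NHB ⇒ R = (-11/24, 1/2)
through X parallel to RV: direction (19/24, -1/6); meets HZ at C = (-171/74, 18/37)
C = H + t·(Z−H) with t = -39/37

t = -39/37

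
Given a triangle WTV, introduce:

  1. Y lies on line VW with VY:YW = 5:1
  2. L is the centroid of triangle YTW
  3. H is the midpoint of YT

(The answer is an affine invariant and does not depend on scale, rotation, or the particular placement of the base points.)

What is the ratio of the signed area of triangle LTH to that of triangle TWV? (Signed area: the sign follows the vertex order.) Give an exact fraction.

[LTH]:[TWV] = -1/36

Set W = (0, 0), T = (1, 0), V = (0, 1); any affine frame gives the same invariant.
1. Y lies on line VW with VY:YW = 5:1 ⇒ Y = (0, 1/6)
2. L is the centroid of triangle YTW ⇒ L = (1/3, 1/18)
3. H is the midpoint of YT ⇒ H = (1/2, 1/12)
2·[LTH] = 1/36, 2·[TWV] = -1
[LTH]:[TWV] = 1/36:-1 = -1/36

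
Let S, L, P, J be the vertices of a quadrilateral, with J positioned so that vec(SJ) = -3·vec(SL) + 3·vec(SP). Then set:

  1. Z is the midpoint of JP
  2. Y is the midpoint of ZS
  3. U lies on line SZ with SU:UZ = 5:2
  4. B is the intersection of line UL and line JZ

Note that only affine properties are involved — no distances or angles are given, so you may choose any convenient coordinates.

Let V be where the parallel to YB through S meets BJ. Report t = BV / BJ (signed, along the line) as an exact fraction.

t = -8/7

Work in coordinates with S = (0, 0), L = (1, 0), P = (0, 1), J = (-3, 3).
1. Z is the midpoint of JP ⇒ Z = (-3/2, 2)
2. Y is the midpoint of ZS ⇒ Y = (-3/4, 1)
3. U lies on line SZ with SU:UZ = 5:2 ⇒ U = (-15/14, 10/7)
4. B is the intersection of line UL and line JZ ⇒ B = (-27/2, 10)
through S parallel to YB: direction (-51/4, 9); meets BJ at V = (-51/2, 18)
V = B + t·(J−B) with t = -8/7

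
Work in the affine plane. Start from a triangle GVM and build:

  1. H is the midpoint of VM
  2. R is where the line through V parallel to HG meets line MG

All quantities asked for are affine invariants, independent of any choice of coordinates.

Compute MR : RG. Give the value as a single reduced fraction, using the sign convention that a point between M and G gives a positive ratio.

Choose coordinates G = (0, 0), V = (1, 0), M = (0, 1).
1. H is the midpoint of VM ⇒ H = (1/2, 1/2)
2. R is where the line through V parallel to HG meets line MG ⇒ R = (0, -1)
R = M + t·(G−M) with t = 2, so MR:RG = t:(1−t) = 2:-1

MR:RG = -2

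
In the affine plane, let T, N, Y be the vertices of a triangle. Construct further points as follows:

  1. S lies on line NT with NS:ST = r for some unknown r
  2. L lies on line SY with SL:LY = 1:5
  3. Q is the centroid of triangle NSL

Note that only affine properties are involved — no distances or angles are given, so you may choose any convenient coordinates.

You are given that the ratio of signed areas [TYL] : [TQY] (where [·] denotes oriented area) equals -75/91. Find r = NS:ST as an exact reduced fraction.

Work in coordinates with T = (0, 0), N = (1, 0), Y = (0, 1).
1. With NS:ST = r, write λ = r/(r+1) so S = N + λ·(T−N); S is affine-linear in λ
2. L lies on line SY with SL:LY = 1:5 ⇒ L is an affine combination of earlier points and hence also affine-linear in λ
3. Q is the centroid of triangle NSL ⇒ Q is an affine combination of earlier points and hence also affine-linear in λ
Every point depending on S is an affine combination of S and λ-independent points, so each such coordinate is linear in λ; the λ² term in each signed area is a multiple of (T−N)×(T−N) = 0, so 2·[TYL] and 2·[TQY] are each linear in λ. Evaluating at λ=0 and λ=1:
  2·[TYL] = 5/6·λ − 5/6,   2·[TQY] = -11/18·λ + 17/18
So [TYL]:[TQY] = (5/6·λ − 5/6) / (-11/18·λ + 17/18). Setting this equal to -75/91:
  5/6·λ − 5/6 = -75/91·(-11/18·λ + 17/18)  ⇒  λ = 1/6
Then r = λ/(1−λ) = (1/6)/(5/6) = 1/5. Check: with r = 1/5, S = (5/6, 0) and [TYL]:[TQY] = -75/91 as required.

r = 1/5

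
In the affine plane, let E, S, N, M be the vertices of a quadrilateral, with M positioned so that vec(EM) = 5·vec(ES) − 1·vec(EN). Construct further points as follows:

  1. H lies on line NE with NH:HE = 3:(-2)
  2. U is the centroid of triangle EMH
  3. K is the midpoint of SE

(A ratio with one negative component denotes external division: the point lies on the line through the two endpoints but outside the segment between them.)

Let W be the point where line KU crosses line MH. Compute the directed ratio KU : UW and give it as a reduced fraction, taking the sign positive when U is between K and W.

Work in coordinates with E = (0, 0), S = (1, 0), N = (0, 1), M = (5, -1).
1. H lies on line NE with NH:HE = 3:(-2) ⇒ H = (0, -2)
2. U is the centroid of triangle EMH ⇒ U = (5/3, -1)
3. K is the midpoint of SE ⇒ K = (1/2, 0)
line KU meets MH at W = (85/37, -57/37)
U = K + t·(W−K) with t = 37/57, so KU:UW = 37/57:20/57

KU:UW = 37/20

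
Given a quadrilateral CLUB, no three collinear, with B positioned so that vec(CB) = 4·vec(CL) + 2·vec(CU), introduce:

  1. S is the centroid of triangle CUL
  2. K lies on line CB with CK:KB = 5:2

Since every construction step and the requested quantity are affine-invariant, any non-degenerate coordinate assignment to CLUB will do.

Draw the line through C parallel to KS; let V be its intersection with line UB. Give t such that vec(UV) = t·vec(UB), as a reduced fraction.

t = 53/39

Work in coordinates with C = (0, 0), L = (1, 0), U = (0, 1), B = (4, 2).
1. S is the centroid of triangle CUL ⇒ S = (1/3, 1/3)
2. K lies on line CB with CK:KB = 5:2 ⇒ K = (20/7, 10/7)
through C parallel to KS: direction (-53/21, -23/21); meets UB at V = (212/39, 92/39)
V = U + t·(B−U) with t = 53/39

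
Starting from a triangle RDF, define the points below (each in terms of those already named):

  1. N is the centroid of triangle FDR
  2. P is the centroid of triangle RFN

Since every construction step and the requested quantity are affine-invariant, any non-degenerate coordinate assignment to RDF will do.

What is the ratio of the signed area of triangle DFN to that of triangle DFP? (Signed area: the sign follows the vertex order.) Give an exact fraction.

[DFN]:[DFP] = 3/4

Work in coordinates with R = (0, 0), D = (1, 0), F = (0, 1).
1. N is the centroid of triangle FDR ⇒ N = (1/3, 1/3)
2. P is the centroid of triangle RFN ⇒ P = (1/9, 4/9)
2·[DFN] = 1/3, 2·[DFP] = 4/9
[DFN]:[DFP] = 1/3:4/9 = 3/4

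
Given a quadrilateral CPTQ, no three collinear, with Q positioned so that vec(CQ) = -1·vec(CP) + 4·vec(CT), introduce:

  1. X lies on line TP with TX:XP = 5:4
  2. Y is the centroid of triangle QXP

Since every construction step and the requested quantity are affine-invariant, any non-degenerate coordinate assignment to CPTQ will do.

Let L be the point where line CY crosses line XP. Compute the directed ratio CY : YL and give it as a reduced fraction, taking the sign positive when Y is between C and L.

Set C = (0, 0), P = (1, 0), T = (0, 1), Q = (-1, 4); any affine frame gives the same invariant.
1. X lies on line TP with TX:XP = 5:4 ⇒ X = (5/9, 4/9)
2. Y is the centroid of triangle QXP ⇒ Y = (5/27, 40/27)
line CY meets XP at L = (1/9, 8/9)
Y = C + t·(L−C) with t = 5/3, so CY:YL = 5/3:-2/3

CY:YL = -5/2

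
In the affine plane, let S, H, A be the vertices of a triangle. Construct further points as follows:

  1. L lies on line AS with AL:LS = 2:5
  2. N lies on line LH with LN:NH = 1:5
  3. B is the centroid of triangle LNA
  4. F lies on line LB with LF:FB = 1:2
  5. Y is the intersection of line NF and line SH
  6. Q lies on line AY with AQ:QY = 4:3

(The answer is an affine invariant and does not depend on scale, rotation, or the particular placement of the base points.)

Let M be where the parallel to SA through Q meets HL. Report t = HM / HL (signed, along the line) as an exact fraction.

t = 7/13

Work in coordinates with S = (0, 0), H = (1, 0), A = (0, 1).
1. L lies on line AS with AL:LS = 2:5 ⇒ L = (0, 5/7)
2. N lies on line LH with LN:NH = 1:5 ⇒ N = (1/6, 25/42)
3. B is the centroid of triangle LNA ⇒ B = (1/18, 97/126)
4. F lies on line LB with LF:FB = 1:2 ⇒ F = (1/54, 277/378)
5. Y is the intersection of line NF and line SH ⇒ Y = (21/26, 0)
6. Q lies on line AY with AQ:QY = 4:3 ⇒ Q = (6/13, 3/7)
through Q parallel to SA: direction (0, 1); meets HL at M = (6/13, 5/13)
M = H + t·(L−H) with t = 7/13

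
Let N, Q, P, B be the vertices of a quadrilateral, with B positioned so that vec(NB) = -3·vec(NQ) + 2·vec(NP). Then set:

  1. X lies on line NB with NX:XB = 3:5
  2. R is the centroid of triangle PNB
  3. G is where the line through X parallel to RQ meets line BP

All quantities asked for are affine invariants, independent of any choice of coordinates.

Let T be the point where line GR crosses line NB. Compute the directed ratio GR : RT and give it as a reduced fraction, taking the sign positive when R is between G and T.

GR:RT = -23/8

Set N = (0, 0), Q = (1, 0), P = (0, 1), B = (-3, 2); any affine frame gives the same invariant.
1. X lies on line NB with NX:XB = 3:5 ⇒ X = (-9/8, 3/4)
2. R is the centroid of triangle PNB ⇒ R = (-1, 1)
3. G is where the line through X parallel to RQ meets line BP ⇒ G = (-39/8, 21/8)
line GR meets NB at T = (-54/23, 36/23)
R = G + t·(T−G) with t = 23/15, so GR:RT = 23/15:-8/15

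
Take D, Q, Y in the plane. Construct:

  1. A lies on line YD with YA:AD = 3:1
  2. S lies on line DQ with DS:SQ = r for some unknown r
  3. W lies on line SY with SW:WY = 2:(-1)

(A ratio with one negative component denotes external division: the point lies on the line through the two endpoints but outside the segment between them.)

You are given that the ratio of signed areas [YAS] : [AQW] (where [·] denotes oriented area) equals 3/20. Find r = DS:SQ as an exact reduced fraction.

Assign D = (0, 0), Q = (1, 0), Y = (0, 1) — the answer is frame-independent, so this choice is without loss of generality.
1. A lies on line YD with YA:AD = 3:1 ⇒ A = (0, 1/4)
2. With DS:SQ = r, write λ = r/(r+1) so S = D + λ·(Q−D); S is affine-linear in λ
3. W lies on line SY with SW:WY = 2:(-1) ⇒ W is an affine combination of earlier points and hence also affine-linear in λ
Every point depending on S is an affine combination of S and λ-independent points, so each such coordinate is linear in λ; the λ² term in each signed area is a multiple of (Q−D)×(Q−D) = 0, so 2·[YAS] and 2·[AQW] are each linear in λ. Evaluating at λ=0 and λ=1:
  2·[YAS] = 3/4·λ,   2·[AQW] = -1/4·λ + 7/4
So [YAS]:[AQW] = (3/4·λ) / (-1/4·λ + 7/4). Setting this equal to 3/20:
  3/4·λ = 3/20·(-1/4·λ + 7/4)  ⇒  λ = 1/3
Then r = λ/(1−λ) = (1/3)/(2/3) = 1/2. Check: with r = 1/2, S = (1/3, 0) and [YAS]:[AQW] = 3/20 as required.

r = 1/2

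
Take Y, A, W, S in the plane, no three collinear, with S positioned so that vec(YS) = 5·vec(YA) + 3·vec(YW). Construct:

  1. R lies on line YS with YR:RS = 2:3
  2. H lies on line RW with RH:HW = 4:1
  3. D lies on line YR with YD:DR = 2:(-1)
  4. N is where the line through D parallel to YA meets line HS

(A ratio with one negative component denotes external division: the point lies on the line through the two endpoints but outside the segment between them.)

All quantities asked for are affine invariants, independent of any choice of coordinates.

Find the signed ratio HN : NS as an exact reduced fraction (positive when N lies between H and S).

Work in coordinates with Y = (0, 0), A = (1, 0), W = (0, 1), S = (5, 3).
1. R lies on line YS with YR:RS = 2:3 ⇒ R = (2, 6/5)
2. H lies on line RW with RH:HW = 4:1 ⇒ H = (2/5, 26/25)
3. D lies on line YR with YD:DR = 2:(-1) ⇒ D = (4, 12/5)
4. N is where the line through D parallel to YA meets line HS ⇒ N = (176/49, 12/5)
N = H + t·(S−H) with t = 34/49, so HN:NS = t:(1−t) = 34/49:15/49

HN:NS = 34/15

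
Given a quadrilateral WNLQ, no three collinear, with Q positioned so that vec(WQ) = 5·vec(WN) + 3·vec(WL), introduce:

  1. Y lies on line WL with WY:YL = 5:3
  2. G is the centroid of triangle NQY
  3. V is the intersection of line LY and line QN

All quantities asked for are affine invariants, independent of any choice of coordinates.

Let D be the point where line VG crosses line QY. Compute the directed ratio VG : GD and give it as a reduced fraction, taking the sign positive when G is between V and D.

Choose coordinates W = (0, 0), N = (1, 0), L = (0, 1), Q = (5, 3).
1. Y lies on line WL with WY:YL = 5:3 ⇒ Y = (0, 5/8)
2. G is the centroid of triangle NQY ⇒ G = (2, 29/24)
3. V is the intersection of line LY and line QN ⇒ V = (0, -3/4)
line VG meets QY at D = (30/11, 169/88)
G = V + t·(D−V) with t = 11/15, so VG:GD = 11/15:4/15

VG:GD = 11/4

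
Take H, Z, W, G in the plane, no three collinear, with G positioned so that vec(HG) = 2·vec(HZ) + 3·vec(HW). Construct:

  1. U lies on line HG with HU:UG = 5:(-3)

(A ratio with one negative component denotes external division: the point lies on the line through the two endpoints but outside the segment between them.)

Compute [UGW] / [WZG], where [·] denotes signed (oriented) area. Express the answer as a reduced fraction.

[UGW]:[WZG] = -3/4

Set H = (0, 0), Z = (1, 0), W = (0, 1), G = (2, 3); any affine frame gives the same invariant.
1. U lies on line HG with HU:UG = 5:(-3) ⇒ U = (5, 15/2)
2·[UGW] = -3, 2·[WZG] = 4
[UGW]:[WZG] = -3:4 = -3/4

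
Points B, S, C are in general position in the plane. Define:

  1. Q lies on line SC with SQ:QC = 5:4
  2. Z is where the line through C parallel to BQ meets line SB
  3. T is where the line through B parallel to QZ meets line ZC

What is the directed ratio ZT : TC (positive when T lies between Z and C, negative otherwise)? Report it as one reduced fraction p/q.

Choose coordinates B = (0, 0), S = (1, 0), C = (0, 1).
1. Q lies on line SC with SQ:QC = 5:4 ⇒ Q = (4/9, 5/9)
2. Z is where the line through C parallel to BQ meets line SB ⇒ Z = (-4/5, 0)
3. T is where the line through B parallel to QZ meets line ZC ⇒ T = (-56/45, -5/9)
T = Z + t·(C−Z) with t = -5/9, so ZT:TC = t:(1−t) = -5/9:14/9

ZT:TC = -5/14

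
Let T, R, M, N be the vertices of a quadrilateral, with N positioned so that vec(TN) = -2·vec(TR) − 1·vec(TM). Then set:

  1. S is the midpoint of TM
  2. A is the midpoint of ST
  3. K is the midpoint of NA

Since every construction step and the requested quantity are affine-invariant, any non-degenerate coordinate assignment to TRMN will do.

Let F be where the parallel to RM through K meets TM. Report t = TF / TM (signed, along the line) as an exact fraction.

t = -11/8

Assign T = (0, 0), R = (1, 0), M = (0, 1), N = (-2, -1) — the answer is frame-independent, so this choice is without loss of generality.
1. S is the midpoint of TM ⇒ S = (0, 1/2)
2. A is the midpoint of ST ⇒ A = (0, 1/4)
3. K is the midpoint of NA ⇒ K = (-1, -3/8)
through K parallel to RM: direction (-1, 1); meets TM at F = (0, -11/8)
F = T + t·(M−T) with t = -11/8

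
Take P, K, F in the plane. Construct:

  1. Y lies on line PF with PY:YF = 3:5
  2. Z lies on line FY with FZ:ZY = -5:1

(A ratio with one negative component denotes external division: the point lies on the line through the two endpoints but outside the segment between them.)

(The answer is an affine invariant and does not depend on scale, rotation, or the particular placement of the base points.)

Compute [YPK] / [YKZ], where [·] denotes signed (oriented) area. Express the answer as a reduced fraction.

Set P = (0, 0), K = (1, 0), F = (0, 1); any affine frame gives the same invariant.
1. Y lies on line PF with PY:YF = 3:5 ⇒ Y = (0, 3/8)
2. Z lies on line FY with FZ:ZY = -5:1 ⇒ Z = (0, 7/32)
2·[YPK] = 3/8, 2·[YKZ] = -5/32
[YPK]:[YKZ] = 3/8:-5/32 = -12/5

[YPK]:[YKZ] = -12/5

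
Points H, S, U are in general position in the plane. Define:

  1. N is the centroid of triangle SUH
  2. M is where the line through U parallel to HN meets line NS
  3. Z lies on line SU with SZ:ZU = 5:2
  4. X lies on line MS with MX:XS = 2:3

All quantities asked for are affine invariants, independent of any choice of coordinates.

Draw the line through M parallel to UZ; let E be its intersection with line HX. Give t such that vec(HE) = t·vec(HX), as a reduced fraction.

Work in coordinates with H = (0, 0), S = (1, 0), U = (0, 1).
1. N is the centroid of triangle SUH ⇒ N = (1/3, 1/3)
2. M is where the line through U parallel to HN meets line NS ⇒ M = (-1/3, 2/3)
3. Z lies on line SU with SZ:ZU = 5:2 ⇒ Z = (2/7, 5/7)
4. X lies on line MS with MX:XS = 2:3 ⇒ X = (1/5, 2/5)
through M parallel to UZ: direction (2/7, -2/7); meets HX at E = (1/9, 2/9)
E = H + t·(X−H) with t = 5/9

t = 5/9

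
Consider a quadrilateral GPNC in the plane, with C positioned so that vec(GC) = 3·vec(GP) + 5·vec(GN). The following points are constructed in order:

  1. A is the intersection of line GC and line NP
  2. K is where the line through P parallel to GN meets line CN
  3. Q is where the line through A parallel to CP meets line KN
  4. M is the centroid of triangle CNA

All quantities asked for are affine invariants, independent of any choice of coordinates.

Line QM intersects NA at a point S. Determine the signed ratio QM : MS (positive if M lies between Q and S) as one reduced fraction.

QM:MS = 1/8

Set G = (0, 0), P = (1, 0), N = (0, 1), C = (3, 5); any affine frame gives the same invariant.
1. A is the intersection of line GC and line NP ⇒ A = (3/8, 5/8)
2. K is where the line through P parallel to GN meets line CN ⇒ K = (1, 7/3)
3. Q is where the line through A parallel to CP meets line KN ⇒ Q = (9/8, 5/2)
4. M is the centroid of triangle CNA ⇒ M = (9/8, 53/24)
line QM meets NA at S = (9/8, -1/8)
M = Q + t·(S−Q) with t = 1/9, so QM:MS = 1/9:8/9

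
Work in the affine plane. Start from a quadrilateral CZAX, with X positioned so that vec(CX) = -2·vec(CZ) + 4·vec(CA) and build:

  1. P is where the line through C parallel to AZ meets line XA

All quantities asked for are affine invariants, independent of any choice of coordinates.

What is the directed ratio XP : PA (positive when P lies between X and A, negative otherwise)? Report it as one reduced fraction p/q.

Assign C = (0, 0), Z = (1, 0), A = (0, 1), X = (-2, 4) — the answer is frame-independent, so this choice is without loss of generality.
1. P is where the line through C parallel to AZ meets line XA ⇒ P = (2, -2)
P = X + t·(A−X) with t = 2, so XP:PA = t:(1−t) = 2:-1

XP:PA = -2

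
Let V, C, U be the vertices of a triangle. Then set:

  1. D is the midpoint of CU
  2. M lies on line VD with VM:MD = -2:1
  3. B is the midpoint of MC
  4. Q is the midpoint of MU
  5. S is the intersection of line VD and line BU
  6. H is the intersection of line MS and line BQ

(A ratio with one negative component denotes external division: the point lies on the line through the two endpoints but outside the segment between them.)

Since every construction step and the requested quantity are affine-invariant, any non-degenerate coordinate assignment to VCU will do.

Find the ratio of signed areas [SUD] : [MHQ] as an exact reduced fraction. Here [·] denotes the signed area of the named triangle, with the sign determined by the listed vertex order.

[SUD]:[MHQ] = -4/3

Work in coordinates with V = (0, 0), C = (1, 0), U = (0, 1).
1. D is the midpoint of CU ⇒ D = (1/2, 1/2)
2. M lies on line VD with VM:MD = -2:1 ⇒ M = (1, 1)
3. B is the midpoint of MC ⇒ B = (1, 1/2)
4. Q is the midpoint of MU ⇒ Q = (1/2, 1)
5. S is the intersection of line VD and line BU ⇒ S = (2/3, 2/3)
6. H is the intersection of line MS and line BQ ⇒ H = (3/4, 3/4)
2·[SUD] = 1/6, 2·[MHQ] = -1/8
[SUD]:[MHQ] = 1/6:-1/8 = -4/3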